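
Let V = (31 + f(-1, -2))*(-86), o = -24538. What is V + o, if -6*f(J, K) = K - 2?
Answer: -81784/3 ≈ -27261.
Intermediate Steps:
f(J, K) = ⅓ - K/6 (f(J, K) = -(K - 2)/6 = -(-2 + K)/6 = ⅓ - K/6)
V = -8170/3 (V = (31 + (⅓ - ⅙*(-2)))*(-86) = (31 + (⅓ + ⅓))*(-86) = (31 + ⅔)*(-86) = (95/3)*(-86) = -8170/3 ≈ -2723.3)
V + o = -8170/3 - 24538 = -81784/3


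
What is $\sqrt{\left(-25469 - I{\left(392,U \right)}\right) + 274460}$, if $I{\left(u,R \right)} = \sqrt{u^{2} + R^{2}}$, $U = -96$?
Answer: $\sqrt{248991 - 8 \sqrt{2545}} \approx 498.59$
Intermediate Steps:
$I{\left(u,R \right)} = \sqrt{R^{2} + u^{2}}$
$\sqrt{\left(-25469 - I{\left(392,U \right)}\right) + 274460} = \sqrt{\left(-25469 - \sqrt{\left(-96\right)^{2} + 392^{2}}\right) + 274460} = \sqrt{\left(-25469 - \sqrt{9216 + 153664}\right) + 274460} = \sqrt{\left(-25469 - \sqrt{162880}\right) + 274460} = \sqrt{\left(-25469 - 8 \sqrt{2545}\right) + 274460} = \sqrt{248991 - 8 \sqrt{2545}}$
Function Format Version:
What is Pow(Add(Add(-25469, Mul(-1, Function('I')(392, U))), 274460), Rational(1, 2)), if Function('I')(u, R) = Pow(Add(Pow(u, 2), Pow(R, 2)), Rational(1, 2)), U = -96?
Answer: Pow(Add(248991, Mul(-8, Pow(2545, Rational(1, 2)))), Rational(1, 2)) ≈ 498.59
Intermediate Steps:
Function('I')(u, R) = Pow(Add(Pow(R, 2), Pow(u, 2)), Rational(1, 2))
Pow(Add(Add(-25469, Mul(-1, Function('I')(392, U))), 274460), Rational(1, 2)) = Pow(Add(Add(-25469, Mul(-1, Pow(Add(Pow(-96, 2), Pow(392, 2)), Rational(1, 2)))), 274460), Rational(1, 2)) = Pow(Add(Add(-25469, Mul(-1, Pow(Add(9216, 153664), Rational(1, 2)))), 274460), Rational(1, 2)) = Pow(Add(Add(-25469, Mul(-1, Pow(162880, Rational(1, 2)))), 274460), Rational(1, 2)) = Pow(Add(Add(-25469, Mul(-1, Mul(8, Pow(2545, Rational(1, 2))))), 274460), Rational(1, 2)) = Pow(Add(Add(-25469, Mul(-8, Pow(2545, Rational(1, 2)))), 274460), Rational(1, 2)) = Pow(Add(248991, Mul(-8, Pow(2545, Rational(1, 2)))), Rational(1, 2))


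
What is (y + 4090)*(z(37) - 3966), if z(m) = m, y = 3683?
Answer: -30540117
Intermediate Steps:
(y + 4090)*(z(37) - 3966) = (3683 + 4090)*(37 - 3966) = 7773*(-3929) = -30540117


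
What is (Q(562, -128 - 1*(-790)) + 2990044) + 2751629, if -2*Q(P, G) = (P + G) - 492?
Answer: 5741307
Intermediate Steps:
Q(P, G) = 246 - G/2 - P/2 (Q(P, G) = -((P + G) - 492)/2 = -((G + P) - 492)/2 = -(-492 + G + P)/2 = 246 - G/2 - P/2)
(Q(562, -128 - 1*(-790)) + 2990044) + 2751629 = ((246 - (-128 - 1*(-790))/2 - 1/2*562) + 2990044) + 2751629 = ((246 - (-128 + 790)/2 - 281) + 2990044) + 2751629 = ((246 - 1/2*662 - 281) + 2990044) + 2751629 = ((246 - 331 - 281) + 2990044) + 2751629 = (-366 + 2990044) + 2751629 = 2989678 + 2751629 = 5741307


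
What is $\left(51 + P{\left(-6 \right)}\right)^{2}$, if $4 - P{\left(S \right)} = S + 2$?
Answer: $3481$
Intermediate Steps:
$P{\left(S \right)} = 2 - S$ ($P{\left(S \right)} = 4 - \left(S + 2\right) = 4 - \left(2 + S\right) = 2 - S$)
$\left(51 + P{\left(-6 \right)}\right)^{2} = \left(51 + \left(2 - -6\right)\right)^{2} = \left(51 + \left(2 + 6\right)\right)^{2} = \left(51 + 8\right)^{2} = 59^{2} = 3481$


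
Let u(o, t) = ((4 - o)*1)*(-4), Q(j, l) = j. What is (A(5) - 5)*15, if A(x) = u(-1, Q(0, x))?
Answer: -375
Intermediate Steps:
u(o, t) = -16 + 4*o (u(o, t) = (4 - o)*(-4) = -16 + 4*o)
A(x) = -20 (A(x) = -16 + 4*(-1) = -16 - 4 = -20)
(A(5) - 5)*15 = (-20 - 5)*15 = -25*15 = -375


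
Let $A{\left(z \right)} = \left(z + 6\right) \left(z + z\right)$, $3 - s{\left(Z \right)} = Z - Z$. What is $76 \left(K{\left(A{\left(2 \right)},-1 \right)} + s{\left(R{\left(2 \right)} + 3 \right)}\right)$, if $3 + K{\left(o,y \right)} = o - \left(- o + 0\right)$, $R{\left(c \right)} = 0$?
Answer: $4864$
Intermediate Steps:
$s{\left(Z \right)} = 3$ ($s{\left(Z \right)} = 3 - \left(Z - Z\right) = 3 - 0 = 3 + 0 = 3$)
$A{\left(z \right)} = 2 z \left(6 + z\right)$ ($A{\left(z \right)} = \left(6 + z\right) 2 z = 2 z \left(6 + z\right)$)
$K{\left(o,y \right)} = -3 + 2 o$ ($K{\left(o,y \right)} = -3 + \left(o - \left(- o + 0\right)\right) = -3 + \left(o - - o\right) = -3 + \left(o + o\right) = -3 + 2 o$)
$76 \left(K{\left(A{\left(2 \right)},-1 \right)} + s{\left(R{\left(2 \right)} + 3 \right)}\right) = 76 \left(\left(-3 + 2 \cdot 2 \cdot 2 \left(6 + 2\right)\right) + 3\right) = 76 \left(\left(-3 + 2 \cdot 2 \cdot 2 \cdot 8\right) + 3\right) = 76 \left(\left(-3 + 2 \cdot 32\right) + 3\right) = 76 \left(\left(-3 + 64\right) + 3\right) = 76 \left(61 + 3\right) = 76 \cdot 64 = 4864$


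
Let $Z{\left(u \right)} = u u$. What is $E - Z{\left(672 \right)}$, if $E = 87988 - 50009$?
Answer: $-413605$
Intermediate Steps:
$Z{\left(u \right)} = u^{2}$
$E = 37979$
$E - Z{\left(672 \right)} = 37979 - 672^{2} = 37979 - 451584 = -413605$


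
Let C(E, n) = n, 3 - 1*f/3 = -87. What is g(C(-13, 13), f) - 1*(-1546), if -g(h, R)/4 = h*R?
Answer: -12494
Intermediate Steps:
f = 270 (f = 9 - 3*(-87) = 9 + 261 = 270)
g(h, R) = -4*R*h (g(h, R) = -4*h*R = -4*R*h)
g(C(-13, 13), f) - 1*(-1546) = -4*270*13 - 1*(-1546) = -14040 + 1546 = -12494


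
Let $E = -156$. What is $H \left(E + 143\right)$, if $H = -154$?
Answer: $2002$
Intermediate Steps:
$H \left(E + 143\right) = - 154 \left(-156 + 143\right) = \left(-154\right) \left(-13\right) = 2002$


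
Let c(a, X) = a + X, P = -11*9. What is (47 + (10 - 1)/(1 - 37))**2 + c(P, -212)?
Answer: 29993/16 ≈ 1874.6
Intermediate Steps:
P = -99
c(a, X) = X + a
(47 + (10 - 1)/(1 - 37))**2 + c(P, -212) = (47 + (10 - 1)/(1 - 37))**2 + (-212 - 99) = (47 + 9/(-36))**2 - 311 = (47 + 9*(-1/36))**2 - 311 = (47 - 1/4)**2 - 311 = (187/4)**2 - 311 = 34969/16 - 311 = 29993/16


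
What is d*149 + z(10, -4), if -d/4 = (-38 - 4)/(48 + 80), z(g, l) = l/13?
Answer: 40613/208 ≈ 195.25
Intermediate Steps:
z(g, l) = l/13 (z(g, l) = l*(1/13) = l/13)
d = 21/16 (d = -4*(-38 - 4)/(48 + 80) = -(-168)/128 = -4*(-21/64) = 21/16 ≈ 1.3125)
d*149 + z(10, -4) = (21/16)*149 + (1/13)*(-4) = 3129/16 - 4/13 = 40613/208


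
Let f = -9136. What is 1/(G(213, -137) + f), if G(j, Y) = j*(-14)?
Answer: -1/12118 ≈ -8.2522e-5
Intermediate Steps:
G(j, Y) = -14*j
1/(G(213, -137) + f) = 1/(-14*213 - 9136) = 1/(-2982 - 9136) = 1/(-12118) = -1/12118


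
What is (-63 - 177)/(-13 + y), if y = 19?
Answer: -40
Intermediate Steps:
(-63 - 177)/(-13 + y) = (-63 - 177)/(-13 + 19) = -240/6 = -240*1/6 = -40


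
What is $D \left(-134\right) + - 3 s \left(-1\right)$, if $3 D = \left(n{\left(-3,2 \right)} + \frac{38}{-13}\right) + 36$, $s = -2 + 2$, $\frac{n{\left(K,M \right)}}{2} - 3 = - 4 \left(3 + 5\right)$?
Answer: $\frac{14472}{13} \approx 1113.2$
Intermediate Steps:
$n{\left(K,M \right)} = -58$ ($n{\left(K,M \right)} = 6 + 2 \left(- 4 \left(3 + 5\right)\right) = 6 + 2 \left(\left(-4\right) 8\right) = 6 + 2 \left(-32\right) = 6 - 64 = -58$)
$s = 0$
$D = - \frac{108}{13}$ ($D = \frac{\left(-58 + \frac{38}{-13}\right) + 36}{3} = \frac{\left(-58 + 38 \left(- \frac{1}{13}\right)\right) + 36}{3} = \frac{\left(-58 - \frac{38}{13}\right) + 36}{3} = \frac{- \frac{792}{13} + 36}{3} = \frac{1}{3} \left(- \frac{324}{13}\right) = - \frac{108}{13} \approx -8.3077$)
$D \left(-134\right) + - 3 s \left(-1\right) = \left(- \frac{108}{13}\right) \left(-134\right) + \left(-3\right) 0 \left(-1\right) = \frac{14472}{13} + 0 \left(-1\right) = \frac{14472}{13} + 0 = \frac{14472}{13}$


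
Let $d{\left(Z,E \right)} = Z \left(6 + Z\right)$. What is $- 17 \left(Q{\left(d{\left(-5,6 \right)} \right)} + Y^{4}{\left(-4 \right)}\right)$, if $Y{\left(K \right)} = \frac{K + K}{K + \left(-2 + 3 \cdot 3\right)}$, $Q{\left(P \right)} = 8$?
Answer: $- \frac{80648}{81} \approx -995.65$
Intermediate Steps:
$Y{\left(K \right)} = \frac{2 K}{7 + K}$ ($Y{\left(K \right)} = \frac{2 K}{K + \left(-2 + 9\right)} = \frac{2 K}{K + 7} = \frac{2 K}{7 + K}$)
$- 17 \left(Q{\left(d{\left(-5,6 \right)} \right)} + Y^{4}{\left(-4 \right)}\right) = - 17 \left(8 + \left(2 \left(-4\right) \frac{1}{7 - 4}\right)^{4}\right) = - 17 \left(8 + \left(2 \left(-4\right) \frac{1}{3}\right)^{4}\right) = - 17 \left(8 + \left(- \frac{8}{3}\right)^{4}\right) = - 17 \left(8 + \frac{4096}{81}\right) = - \frac{17 \cdot 4744}{81} = \left(-1\right) \frac{80648}{81} = - \frac{80648}{81}$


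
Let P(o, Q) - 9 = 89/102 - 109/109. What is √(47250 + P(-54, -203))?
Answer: √491681310/102 ≈ 217.39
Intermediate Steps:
P(o, Q) = 905/102 (P(o, Q) = 9 + (89/102 - 109/109) = 9 + (89*(1/102) - 109*1/109) = 9 + (89/102 - 1) = 9 - 13/102 = 905/102)
√(47250 + P(-54, -203)) = √(47250 + 905/102) = √(4820405/102) = √491681310/102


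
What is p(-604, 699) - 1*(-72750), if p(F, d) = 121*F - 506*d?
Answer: -354028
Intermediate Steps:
p(F, d) = -506*d + 121*F
p(-604, 699) - 1*(-72750) = (-506*699 + 121*(-604)) - 1*(-72750) = (-353694 - 73084) + 72750 = -426778 + 72750 = -354028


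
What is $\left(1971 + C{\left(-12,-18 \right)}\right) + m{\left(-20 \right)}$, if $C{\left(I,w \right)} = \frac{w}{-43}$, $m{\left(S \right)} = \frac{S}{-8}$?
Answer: $\frac{169757}{86} \approx 1973.9$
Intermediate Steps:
$m{\left(S \right)} = - \frac{S}{8}$ ($m{\left(S \right)} = S \left(- \frac{1}{8}\right) = - \frac{S}{8}$)
$C{\left(I,w \right)} = - \frac{w}{43}$ ($C{\left(I,w \right)} = w \left(- \frac{1}{43}\right) = - \frac{w}{43}$)
$\left(1971 + C{\left(-12,-18 \right)}\right) + m{\left(-20 \right)} = \left(1971 - - \frac{18}{43}\right) - - \frac{5}{2} = \left(1971 + \frac{18}{43}\right) + \frac{5}{2} = \frac{84771}{43} + \frac{5}{2} = \frac{169757}{86}$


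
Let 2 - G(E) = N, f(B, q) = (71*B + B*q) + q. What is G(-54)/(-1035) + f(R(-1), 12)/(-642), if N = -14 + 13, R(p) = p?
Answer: 7951/73830 ≈ 0.10769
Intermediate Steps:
N = -1
f(B, q) = q + 71*B + B*q
G(E) = 3 (G(E) = 2 - 1*(-1) = 2 + 1 = 3)
G(-54)/(-1035) + f(R(-1), 12)/(-642) = 3/(-1035) + (12 + 71*(-1) - 1*12)/(-642) = 3*(-1/1035) + (12 - 71 - 12)*(-1/642) = -1/345 - 71*(-1/642) = -1/345 + 71/642 = 7951/73830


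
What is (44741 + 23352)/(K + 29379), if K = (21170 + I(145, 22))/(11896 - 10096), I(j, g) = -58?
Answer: 15320925/6612914 ≈ 2.3168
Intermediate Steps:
K = 2639/225 (K = (21170 - 58)/(11896 - 10096) = 21112/1800 = 21112*(1/1800) = 2639/225 ≈ 11.729)
(44741 + 23352)/(K + 29379) = (44741 + 23352)/(2639/225 + 29379) = 68093/(6612914/225) = 68093*(225/6612914) = 15320925/6612914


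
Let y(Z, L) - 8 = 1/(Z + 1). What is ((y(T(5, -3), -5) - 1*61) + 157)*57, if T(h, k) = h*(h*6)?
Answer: 895185/151 ≈ 5928.4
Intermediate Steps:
T(h, k) = 6*h² (T(h, k) = h*(6*h) = 6*h²)
y(Z, L) = 8 + 1/(1 + Z) (y(Z, L) = 8 + 1/(Z + 1) = 8 + 1/(1 + Z))
((y(T(5, -3), -5) - 1*61) + 157)*57 = (((9 + 8*(6*5²))/(1 + 6*5²) - 1*61) + 157)*57 = (((9 + 8*(6*25))/(1 + 6*25) - 61) + 157)*57 = (((9 + 8*150)/(1 + 150) - 61) + 157)*57 = (((9 + 1200)/151 - 61) + 157)*57 = (((1/151)*1209 - 61) + 157)*57 = ((1209/151 - 61) + 157)*57 = (-8002/151 + 157)*57 = (15705/151)*57 = 895185/151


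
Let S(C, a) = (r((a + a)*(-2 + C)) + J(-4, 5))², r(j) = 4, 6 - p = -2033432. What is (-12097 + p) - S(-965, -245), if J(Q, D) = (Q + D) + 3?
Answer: 2021277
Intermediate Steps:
p = 2033438 (p = 6 - 1*(-2033432) = 6 + 2033432 = 2033438)
J(Q, D) = 3 + D + Q (J(Q, D) = (D + Q) + 3 = 3 + D + Q)
S(C, a) = 64 (S(C, a) = (4 + (3 + 5 - 4))² = (4 + 4)² = 8² = 64)
(-12097 + p) - S(-965, -245) = (-12097 + 2033438) - 1*64 = 2021341 - 64 = 2021277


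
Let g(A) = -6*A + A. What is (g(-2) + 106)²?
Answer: 13456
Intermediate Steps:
g(A) = -5*A
(g(-2) + 106)² = (-5*(-2) + 106)² = (10 + 106)² = 116² = 13456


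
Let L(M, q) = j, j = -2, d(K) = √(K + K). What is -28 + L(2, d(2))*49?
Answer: -126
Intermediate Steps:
d(K) = √2*√K (d(K) = √(2*K) = √2*√K)
L(M, q) = -2
-28 + L(2, d(2))*49 = -28 - 2*49 = -28 - 98 = -126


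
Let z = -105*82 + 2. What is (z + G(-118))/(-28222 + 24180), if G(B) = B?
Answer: 4363/2021 ≈ 2.1588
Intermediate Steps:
z = -8608 (z = -8610 + 2 = -8608)
(z + G(-118))/(-28222 + 24180) = (-8608 - 118)/(-28222 + 24180) = -8726/(-4042) = -8726*(-1/4042) = 4363/2021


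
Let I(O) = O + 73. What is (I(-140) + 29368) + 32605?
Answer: 61906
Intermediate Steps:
I(O) = 73 + O
(I(-140) + 29368) + 32605 = ((73 - 140) + 29368) + 32605 = (-67 + 29368) + 32605 = 29301 + 32605 = 61906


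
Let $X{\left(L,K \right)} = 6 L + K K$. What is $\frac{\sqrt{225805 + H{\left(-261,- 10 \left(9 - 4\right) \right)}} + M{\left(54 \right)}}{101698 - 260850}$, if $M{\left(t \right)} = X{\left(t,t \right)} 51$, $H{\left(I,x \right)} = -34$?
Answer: $- \frac{20655}{19894} - \frac{\sqrt{225771}}{159152} \approx -1.0412$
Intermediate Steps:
$X{\left(L,K \right)} = K^{2} + 6 L$ ($X{\left(L,K \right)} = 6 L + K^{2} = K^{2} + 6 L$)
$M{\left(t \right)} = 51 t^{2} + 306 t$ ($M{\left(t \right)} = \left(t^{2} + 6 t\right) 51 = 51 t^{2} + 306 t$)
$\frac{\sqrt{225805 + H{\left(-261,- 10 \left(9 - 4\right) \right)}} + M{\left(54 \right)}}{101698 - 260850} = \frac{\sqrt{225805 - 34} + 51 \cdot 54 \left(6 + 54\right)}{101698 - 260850} = \frac{\sqrt{225771} + 51 \cdot 54 \cdot 60}{-159152} = \left(\sqrt{225771} + 165240\right) \left(- \frac{1}{159152}\right) = \left(165240 + \sqrt{225771}\right) \left(- \frac{1}{159152}\right) = - \frac{20655}{19894} - \frac{\sqrt{225771}}{159152}$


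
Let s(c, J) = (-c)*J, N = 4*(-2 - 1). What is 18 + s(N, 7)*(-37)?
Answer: -3090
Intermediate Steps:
N = -12 (N = 4*(-3) = -12)
s(c, J) = -J*c
18 + s(N, 7)*(-37) = 18 - 1*7*(-12)*(-37) = 18 + 84*(-37) = 18 - 3108 = -3090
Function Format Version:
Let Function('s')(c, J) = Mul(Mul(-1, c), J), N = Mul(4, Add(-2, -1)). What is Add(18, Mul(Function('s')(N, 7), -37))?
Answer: -3090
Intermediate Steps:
N = -12 (N = Mul(4, -3) = -12)
Function('s')(c, J) = Mul(-1, J, c)
Add(18, Mul(Function('s')(N, 7), -37)) = Add(18, Mul(Mul(-1, 7, -12), -37)) = Add(18, Mul(84, -37)) = Add(18, -3108) = -3090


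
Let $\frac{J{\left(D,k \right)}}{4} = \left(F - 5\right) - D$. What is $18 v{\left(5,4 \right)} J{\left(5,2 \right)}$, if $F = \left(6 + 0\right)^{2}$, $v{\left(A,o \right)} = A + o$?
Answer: $16848$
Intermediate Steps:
$F = 36$ ($F = 6^{2} = 36$)
$J{\left(D,k \right)} = 124 - 4 D$ ($J{\left(D,k \right)} = 4 \left(\left(36 - 5\right) - D\right) = 4 \left(31 - D\right) = 124 - 4 D$)
$18 v{\left(5,4 \right)} J{\left(5,2 \right)} = 18 \left(5 + 4\right) \left(124 - 20\right) = 18 \cdot 9 \left(124 - 20\right) = 162 \cdot 104 = 16848$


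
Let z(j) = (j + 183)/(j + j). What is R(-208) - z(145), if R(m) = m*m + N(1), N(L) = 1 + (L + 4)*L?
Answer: 6273986/145 ≈ 43269.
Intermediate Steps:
z(j) = (183 + j)/(2*j) (z(j) = (183 + j)/((2*j)) = (183 + j)*(1/(2*j)) = (183 + j)/(2*j))
N(L) = 1 + L*(4 + L) (N(L) = 1 + (4 + L)*L = 1 + L*(4 + L))
R(m) = 6 + m² (R(m) = m*m + (1 + 1² + 4*1) = m² + (1 + 1 + 4) = m² + 6 = 6 + m²)
R(-208) - z(145) = (6 + (-208)²) - (183 + 145)/(2*145) = (6 + 43264) - 328/(2*145) = 43270 - 1*164/145 = 43270 - 164/145 = 6273986/145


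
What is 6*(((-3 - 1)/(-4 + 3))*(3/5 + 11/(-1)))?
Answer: -1248/5 ≈ -249.60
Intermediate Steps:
6*(((-3 - 1)/(-4 + 3))*(3/5 + 11/(-1))) = 6*((-4/(-1))*(3*(1/5) + 11*(-1))) = 6*((-4*(-1))*(3/5 - 11)) = 6*(4*(-52/5)) = 6*(-208/5) = -1248/5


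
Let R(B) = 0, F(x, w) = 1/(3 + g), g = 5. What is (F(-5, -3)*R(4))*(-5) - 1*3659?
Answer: -3659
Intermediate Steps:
F(x, w) = ⅛ (F(x, w) = 1/(3 + 5) = 1/8 = ⅛)
(F(-5, -3)*R(4))*(-5) - 1*3659 = ((⅛)*0)*(-5) - 1*3659 = 0*(-5) - 3659 = 0 - 3659 = -3659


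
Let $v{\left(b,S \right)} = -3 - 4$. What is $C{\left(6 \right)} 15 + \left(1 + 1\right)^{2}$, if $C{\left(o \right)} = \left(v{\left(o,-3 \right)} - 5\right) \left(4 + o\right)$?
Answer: $-1796$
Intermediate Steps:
$v{\left(b,S \right)} = -7$ ($v{\left(b,S \right)} = -3 - 4 = -7$)
$C{\left(o \right)} = -48 - 12 o$ ($C{\left(o \right)} = \left(-7 - 5\right) \left(4 + o\right) = - 12 \left(4 + o\right) = -48 - 12 o$)
$C{\left(6 \right)} 15 + \left(1 + 1\right)^{2} = \left(-48 - 72\right) 15 + \left(1 + 1\right)^{2} = \left(-48 - 72\right) 15 + 2^{2} = \left(-120\right) 15 + 4 = -1800 + 4 = -1796$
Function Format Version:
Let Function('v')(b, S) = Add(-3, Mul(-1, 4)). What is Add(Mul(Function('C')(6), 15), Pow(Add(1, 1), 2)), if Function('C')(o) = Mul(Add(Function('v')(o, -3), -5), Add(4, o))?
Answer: -1796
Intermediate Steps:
Function('v')(b, S) = -7 (Function('v')(b, S) = Add(-3, -4) = -7)
Function('C')(o) = Add(-48, Mul(-12, o)) (Function('C')(o) = Mul(Add(-7, -5), Add(4, o)) = Mul(-12, Add(4, o)) = Add(-48, Mul(-12, o)))
Add(Mul(Function('C')(6), 15), Pow(Add(1, 1), 2)) = Add(Mul(Add(-48, Mul(-12, 6)), 15), Pow(Add(1, 1), 2)) = Add(Mul(Add(-48, -72), 15), Pow(2, 2)) = Add(Mul(-120, 15), 4) = Add(-1800, 4) = -1796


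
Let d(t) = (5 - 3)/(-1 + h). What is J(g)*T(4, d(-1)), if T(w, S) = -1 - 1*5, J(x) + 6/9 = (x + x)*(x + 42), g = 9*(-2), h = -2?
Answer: 5188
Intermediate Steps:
d(t) = -⅔ (d(t) = (5 - 3)/(-1 - 2) = 2/(-3) = 2*(-⅓) = -⅔)
g = -18
J(x) = -⅔ + 2*x*(42 + x) (J(x) = -⅔ + (x + x)*(x + 42) = -⅔ + (2*x)*(42 + x) = -⅔ + 2*x*(42 + x))
T(w, S) = -6 (T(w, S) = -1 - 5 = -6)
J(g)*T(4, d(-1)) = (-⅔ + 2*(-18)² + 84*(-18))*(-6) = (-⅔ + 2*324 - 1512)*(-6) = (-⅔ + 648 - 1512)*(-6) = -2594/3*(-6) = 5188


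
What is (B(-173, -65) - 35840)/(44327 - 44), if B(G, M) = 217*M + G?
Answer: -16706/14761 ≈ -1.1318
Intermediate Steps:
B(G, M) = G + 217*M
(B(-173, -65) - 35840)/(44327 - 44) = ((-173 + 217*(-65)) - 35840)/(44327 - 44) = ((-173 - 14105) - 35840)/44283 = (-14278 - 35840)*(1/44283) = -50118*1/44283 = -16706/14761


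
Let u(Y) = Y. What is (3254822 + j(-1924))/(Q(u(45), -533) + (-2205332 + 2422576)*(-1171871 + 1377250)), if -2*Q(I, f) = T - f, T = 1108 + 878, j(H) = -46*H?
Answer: 2228884/29744902811 ≈ 7.4933e-5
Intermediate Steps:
T = 1986
Q(I, f) = -993 + f/2 (Q(I, f) = -(1986 - f)/2 = -993 + f/2)
(3254822 + j(-1924))/(Q(u(45), -533) + (-2205332 + 2422576)*(-1171871 + 1377250)) = (3254822 - 46*(-1924))/((-993 + (½)*(-533)) + (-2205332 + 2422576)*(-1171871 + 1377250)) = (3254822 + 88504)/((-993 - 533/2) + 217244*205379) = 3343326/(-2519/2 + 44617355476) = 3343326/(89234708433/2) = 3343326*(2/89234708433) = 2228884/29744902811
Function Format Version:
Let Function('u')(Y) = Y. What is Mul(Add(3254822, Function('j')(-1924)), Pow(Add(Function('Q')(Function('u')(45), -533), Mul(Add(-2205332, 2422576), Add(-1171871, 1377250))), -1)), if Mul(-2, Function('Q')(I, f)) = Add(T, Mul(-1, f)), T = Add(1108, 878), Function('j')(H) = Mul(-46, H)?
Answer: Rational(2228884, 29744902811) ≈ 7.4933e-5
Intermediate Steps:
T = 1986
Function('Q')(I, f) = Add(-993, Mul(Rational(1, 2), f)) (Function('Q')(I, f) = Mul(Rational(-1, 2), Add(1986, Mul(-1, f))) = Add(-993, Mul(Rational(1, 2), f)))
Mul(Add(3254822, Function('j')(-1924)), Pow(Add(Function('Q')(Function('u')(45), -533), Mul(Add(-2205332, 2422576), Add(-1171871, 1377250))), -1)) = Mul(Add(3254822, Mul(-46, -1924)), Pow(Add(Add(-993, Mul(Rational(1, 2), -533)), Mul(Add(-2205332, 2422576), Add(-1171871, 1377250))), -1)) = Mul(Add(3254822, 88504), Pow(Add(Add(-993, Rational(-533, 2)), Mul(217244, 205379)), -1)) = Mul(3343326, Pow(Add(Rational(-2519, 2), 44617355476), -1)) = Mul(3343326, Pow(Rational(89234708433, 2), -1)) = Mul(3343326, Rational(2, 89234708433)) = Rational(2228884, 29744902811)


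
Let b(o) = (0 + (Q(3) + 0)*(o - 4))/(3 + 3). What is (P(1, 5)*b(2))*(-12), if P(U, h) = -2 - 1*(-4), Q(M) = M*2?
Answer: 48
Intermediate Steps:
Q(M) = 2*M
b(o) = -4 + o (b(o) = (0 + (2*3 + 0)*(o - 4))/(3 + 3) = (0 + (6 + 0)*(-4 + o))/6 = (0 + 6*(-4 + o))*(1/6) = (0 + (-24 + 6*o))*(1/6) = (-24 + 6*o)*(1/6) = -4 + o)
P(U, h) = 2 (P(U, h) = -2 + 4 = 2)
(P(1, 5)*b(2))*(-12) = (2*(-4 + 2))*(-12) = (2*(-2))*(-12) = -4*(-12) = 48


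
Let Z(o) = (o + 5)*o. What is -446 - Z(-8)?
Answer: -470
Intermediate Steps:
Z(o) = o*(5 + o) (Z(o) = (5 + o)*o = o*(5 + o))
-446 - Z(-8) = -446 - (-8)*(5 - 8) = -446 - (-8)*(-3) = -446 - 1*24 = -446 - 24 = -470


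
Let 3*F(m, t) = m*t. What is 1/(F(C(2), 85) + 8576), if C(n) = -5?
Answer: 3/25303 ≈ 0.00011856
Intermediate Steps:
F(m, t) = m*t/3 (F(m, t) = (m*t)/3 = m*t/3)
1/(F(C(2), 85) + 8576) = 1/((⅓)*(-5)*85 + 8576) = 1/(-425/3 + 8576) = 1/(25303/3) = 3/25303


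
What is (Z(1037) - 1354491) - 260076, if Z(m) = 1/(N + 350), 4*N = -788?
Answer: -247028750/153 ≈ -1.6146e+6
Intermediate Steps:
N = -197 (N = (¼)*(-788) = -197)
Z(m) = 1/153 (Z(m) = 1/(-197 + 350) = 1/153)
(Z(1037) - 1354491) - 260076 = (1/153 - 1354491) - 260076 = -207237122/153 - 260076 = -247028750/153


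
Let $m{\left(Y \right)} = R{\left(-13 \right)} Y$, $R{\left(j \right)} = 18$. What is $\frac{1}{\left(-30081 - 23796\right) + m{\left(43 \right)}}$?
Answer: $- \frac{1}{53103} \approx -1.8831 \cdot 10^{-5}$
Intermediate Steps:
$m{\left(Y \right)} = 18 Y$
$\frac{1}{\left(-30081 - 23796\right) + m{\left(43 \right)}} = \frac{1}{\left(-30081 - 23796\right) + 18 \cdot 43} = \frac{1}{\left(-30081 - 23796\right) + 774} = \frac{1}{-53877 + 774} = \frac{1}{-53103} = - \frac{1}{53103}$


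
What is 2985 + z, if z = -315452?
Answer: -312467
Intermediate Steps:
2985 + z = 2985 - 315452 = -312467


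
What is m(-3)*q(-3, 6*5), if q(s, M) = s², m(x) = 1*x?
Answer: -27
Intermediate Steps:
m(x) = x
m(-3)*q(-3, 6*5) = -3*(-3)² = -3*9 = -27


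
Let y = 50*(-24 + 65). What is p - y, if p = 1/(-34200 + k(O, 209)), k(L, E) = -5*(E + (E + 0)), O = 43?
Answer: -74394501/36290 ≈ -2050.0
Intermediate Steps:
k(L, E) = -10*E (k(L, E) = -5*(E + E) = -10*E)
y = 2050 (y = 50*41 = 2050)
p = -1/36290 (p = 1/(-34200 - 10*209) = 1/(-34200 - 2090) = 1/(-36290) = -1/36290 ≈ -2.7556e-5)
p - y = -1/36290 - 1*2050 = -1/36290 - 2050 = -74394501/36290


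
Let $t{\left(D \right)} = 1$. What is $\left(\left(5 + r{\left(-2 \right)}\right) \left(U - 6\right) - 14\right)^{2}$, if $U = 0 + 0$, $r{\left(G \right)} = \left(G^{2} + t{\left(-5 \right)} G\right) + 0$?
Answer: $3136$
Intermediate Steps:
$r{\left(G \right)} = G + G^{2}$ ($r{\left(G \right)} = \left(G^{2} + 1 G\right) + 0 = \left(G^{2} + G\right) + 0 = \left(G + G^{2}\right) + 0 = G + G^{2}$)
$U = 0$
$\left(\left(5 + r{\left(-2 \right)}\right) \left(U - 6\right) - 14\right)^{2} = \left(\left(5 - 2 \left(1 - 2\right)\right) \left(0 - 6\right) - 14\right)^{2} = \left(\left(5 - -2\right) \left(-6\right) - 14\right)^{2} = \left(\left(5 + 2\right) \left(-6\right) - 14\right)^{2} = \left(7 \left(-6\right) - 14\right)^{2} = \left(-42 - 14\right)^{2} = \left(-56\right)^{2} = 3136$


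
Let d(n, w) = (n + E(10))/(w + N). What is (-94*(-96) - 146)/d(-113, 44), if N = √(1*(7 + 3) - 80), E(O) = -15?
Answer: -48829/16 - 4439*I*√70/64 ≈ -3051.8 - 580.3*I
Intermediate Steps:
N = I*√70 (N = √(1*10 - 80) = √(10 - 80) = √(-70) = I*√70 ≈ 8.3666*I)
d(n, w) = (-15 + n)/(w + I*√70) (d(n, w) = (n - 15)/(w + I*√70) = (-15 + n)/(w + I*√70))
(-94*(-96) - 146)/d(-113, 44) = (-94*(-96) - 146)/(((-15 - 113)/(44 + I*√70))) = (9024 - 146)/((-128/(44 + I*√70))) = 8878/((-128/(44 + I*√70))) = 8878*(-11/32 - I*√70/128) = -48829/16 - 4439*I*√70/64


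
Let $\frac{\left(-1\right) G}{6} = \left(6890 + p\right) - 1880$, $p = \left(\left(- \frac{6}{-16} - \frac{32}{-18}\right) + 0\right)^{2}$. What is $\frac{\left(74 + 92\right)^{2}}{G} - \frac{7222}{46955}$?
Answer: $- \frac{52226592310}{48825433643} \approx -1.0697$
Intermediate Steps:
$p = \frac{24025}{5184}$ ($p = \left(\left(\left(-6\right) \left(- \frac{1}{16}\right) - - \frac{16}{9}\right) + 0\right)^{2} = \left(\left(\frac{3}{8} + \frac{16}{9}\right) + 0\right)^{2} = \left(\frac{155}{72} + 0\right)^{2} = \left(\frac{155}{72}\right)^{2} = \frac{24025}{5184} \approx 4.6345$)
$G = - \frac{25995865}{864}$ ($G = - 6 \left(\left(6890 + \frac{24025}{5184}\right) - 1880\right) = - 6 \left(\frac{35741785}{5184} - 1880\right) = \left(-6\right) \frac{25995865}{5184} = - \frac{25995865}{864} \approx -30088.0$)
$\frac{\left(74 + 92\right)^{2}}{G} - \frac{7222}{46955} = \frac{\left(74 + 92\right)^{2}}{- \frac{25995865}{864}} - \frac{7222}{46955} = 166^{2} \left(- \frac{864}{25995865}\right) - \frac{7222}{46955} = 27556 \left(- \frac{864}{25995865}\right) - \frac{7222}{46955} = - \frac{23808384}{25995865} - \frac{7222}{46955} = - \frac{52226592310}{48825433643}$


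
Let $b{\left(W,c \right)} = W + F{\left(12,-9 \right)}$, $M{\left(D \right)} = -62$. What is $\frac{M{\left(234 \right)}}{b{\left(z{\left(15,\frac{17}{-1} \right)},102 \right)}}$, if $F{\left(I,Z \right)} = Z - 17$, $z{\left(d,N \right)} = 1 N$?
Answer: $\frac{62}{43} \approx 1.4419$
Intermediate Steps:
$z{\left(d,N \right)} = N$
$F{\left(I,Z \right)} = -17 + Z$
$b{\left(W,c \right)} = -26 + W$ ($b{\left(W,c \right)} = W - 26 = -26 + W$)
$\frac{M{\left(234 \right)}}{b{\left(z{\left(15,\frac{17}{-1} \right)},102 \right)}} = - \frac{62}{-26 + \frac{17}{-1}} = - \frac{62}{-26 + 17 \left(-1\right)} = - \frac{62}{-26 - 17} = - \frac{62}{-43} = \left(-62\right) \left(- \frac{1}{43}\right) = \frac{62}{43}$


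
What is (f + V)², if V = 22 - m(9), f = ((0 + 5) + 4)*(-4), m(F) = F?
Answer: 529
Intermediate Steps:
f = -36 (f = (5 + 4)*(-4) = 9*(-4) = -36)
V = 13 (V = 22 - 1*9 = 22 - 9 = 13)
(f + V)² = (-36 + 13)² = (-23)² = 529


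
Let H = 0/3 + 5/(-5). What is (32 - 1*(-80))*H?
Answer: -112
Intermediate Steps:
H = -1 (H = 0*(1/3) + 5*(-1/5) = 0 - 1 = -1)
(32 - 1*(-80))*H = (32 - 1*(-80))*(-1) = (32 + 80)*(-1) = 112*(-1) = -112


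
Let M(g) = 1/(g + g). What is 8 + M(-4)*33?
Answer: 31/8 ≈ 3.8750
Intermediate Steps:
M(g) = 1/(2*g)
8 + M(-4)*33 = 8 + ((1/2)/(-4))*33 = 8 + ((1/2)*(-1/4))*33 = 8 - 1/8*33 = 8 - 33/8 = 31/8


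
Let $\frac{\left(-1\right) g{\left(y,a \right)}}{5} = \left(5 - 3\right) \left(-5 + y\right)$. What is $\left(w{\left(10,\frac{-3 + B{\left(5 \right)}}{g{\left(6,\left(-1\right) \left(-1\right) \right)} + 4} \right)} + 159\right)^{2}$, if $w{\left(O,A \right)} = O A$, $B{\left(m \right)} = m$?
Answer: $\frac{218089}{9} \approx 24232.0$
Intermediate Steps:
$g{\left(y,a \right)} = 50 - 10 y$ ($g{\left(y,a \right)} = - 5 \left(5 - 3\right) \left(-5 + y\right) = - 5 \cdot 2 \left(-5 + y\right) = - 5 \left(-10 + 2 y\right) = 50 - 10 y$)
$w{\left(O,A \right)} = A O$
$\left(w{\left(10,\frac{-3 + B{\left(5 \right)}}{g{\left(6,\left(-1\right) \left(-1\right) \right)} + 4} \right)} + 159\right)^{2} = \left(\frac{-3 + 5}{\left(50 - 60\right) + 4} \cdot 10 + 159\right)^{2} = \left(\frac{2}{\left(50 - 60\right) + 4} \cdot 10 + 159\right)^{2} = \left(\frac{2}{-10 + 4} \cdot 10 + 159\right)^{2} = \left(\frac{2}{-6} \cdot 10 + 159\right)^{2} = \left(2 \left(- \frac{1}{6}\right) 10 + 159\right)^{2} = \left(\left(- \frac{1}{3}\right) 10 + 159\right)^{2} = \left(- \frac{10}{3} + 159\right)^{2} = \left(\frac{467}{3}\right)^{2} = \frac{218089}{9}$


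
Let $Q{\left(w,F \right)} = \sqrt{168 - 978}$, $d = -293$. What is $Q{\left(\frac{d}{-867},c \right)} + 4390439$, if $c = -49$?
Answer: $4390439 + 9 i \sqrt{10} \approx 4.3904 \cdot 10^{6} + 28.461 i$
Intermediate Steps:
$Q{\left(w,F \right)} = 9 i \sqrt{10}$ ($Q{\left(w,F \right)} = \sqrt{-810} = 9 i \sqrt{10}$)
$Q{\left(\frac{d}{-867},c \right)} + 4390439 = 9 i \sqrt{10} + 4390439 = 4390439 + 9 i \sqrt{10}$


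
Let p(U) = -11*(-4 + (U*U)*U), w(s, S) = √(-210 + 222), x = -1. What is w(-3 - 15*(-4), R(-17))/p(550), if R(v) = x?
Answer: -√3/915062478 ≈ -1.8928e-9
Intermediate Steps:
R(v) = -1
w(s, S) = 2*√3 (w(s, S) = √12 = 2*√3)
p(U) = 44 - 11*U³ (p(U) = -11*(-4 + U²*U) = -11*(-4 + U³) = 44 - 11*U³)
w(-3 - 15*(-4), R(-17))/p(550) = (2*√3)/(44 - 11*550³) = (2*√3)/(44 - 11*166375000) = (2*√3)/(44 - 1830125000) = (2*√3)/(-1830124956) = (2*√3)*(-1/1830124956) = -√3/915062478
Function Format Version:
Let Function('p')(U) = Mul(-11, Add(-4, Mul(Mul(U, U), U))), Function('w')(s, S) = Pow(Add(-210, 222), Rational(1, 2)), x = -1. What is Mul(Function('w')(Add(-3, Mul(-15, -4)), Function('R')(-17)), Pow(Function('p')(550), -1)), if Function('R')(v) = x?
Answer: Mul(Rational(-1, 915062478), Pow(3, Rational(1, 2))) ≈ -1.8928e-9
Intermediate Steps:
Function('R')(v) = -1
Function('w')(s, S) = Mul(2, Pow(3, Rational(1, 2))) (Function('w')(s, S) = Pow(12, Rational(1, 2)) = Mul(2, Pow(3, Rational(1, 2))))
Function('p')(U) = Add(44, Mul(-11, Pow(U, 3))) (Function('p')(U) = Mul(-11, Add(-4, Mul(Pow(U, 2), U))) = Mul(-11, Add(-4, Pow(U, 3))) = Add(44, Mul(-11, Pow(U, 3))))
Mul(Function('w')(Add(-3, Mul(-15, -4)), Function('R')(-17)), Pow(Function('p')(550), -1)) = Mul(Mul(2, Pow(3, Rational(1, 2))), Pow(Add(44, Mul(-11, Pow(550, 3))), -1)) = Mul(Mul(2, Pow(3, Rational(1, 2))), Pow(Add(44, Mul(-11, 166375000)), -1)) = Mul(Mul(2, Pow(3, Rational(1, 2))), Pow(Add(44, -1830125000), -1)) = Mul(Mul(2, Pow(3, Rational(1, 2))), Pow(-1830124956, -1)) = Mul(Mul(2, Pow(3, Rational(1, 2))), Rational(-1, 1830124956)) = Mul(Rational(-1, 915062478), Pow(3, Rational(1, 2)))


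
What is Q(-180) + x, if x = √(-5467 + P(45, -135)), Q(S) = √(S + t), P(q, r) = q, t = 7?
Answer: I*(√173 + √5422) ≈ 86.787*I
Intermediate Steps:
Q(S) = √(7 + S) (Q(S) = √(S + 7) = √(7 + S))
x = I*√5422 (x = √(-5467 + 45) = √(-5422) = I*√5422 ≈ 73.634*I)
Q(-180) + x = √(7 - 180) + I*√5422 = √(-173) + I*√5422 = I*√173 + I*√5422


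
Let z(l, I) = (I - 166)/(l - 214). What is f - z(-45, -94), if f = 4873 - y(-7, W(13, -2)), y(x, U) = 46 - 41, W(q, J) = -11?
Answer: 1260552/259 ≈ 4867.0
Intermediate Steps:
y(x, U) = 5
z(l, I) = (-166 + I)/(-214 + l)
f = 4868 (f = 4873 - 1*5 = 4873 - 5 = 4868)
f - z(-45, -94) = 4868 - (-166 - 94)/(-214 - 45) = 4868 - (-260)/(-259) = 4868 - (-1)*(-260)/259 = 4868 - 1*260/259 = 4868 - 260/259 = 1260552/259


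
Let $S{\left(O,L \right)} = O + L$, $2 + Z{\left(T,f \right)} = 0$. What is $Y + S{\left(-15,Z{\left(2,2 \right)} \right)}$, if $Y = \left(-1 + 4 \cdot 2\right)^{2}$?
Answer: $32$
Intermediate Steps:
$Y = 49$ ($Y = \left(-1 + 8\right)^{2} = 7^{2} = 49$)
$Z{\left(T,f \right)} = -2$ ($Z{\left(T,f \right)} = -2 + 0 = -2$)
$S{\left(O,L \right)} = L + O$
$Y + S{\left(-15,Z{\left(2,2 \right)} \right)} = 49 - 17 = 32$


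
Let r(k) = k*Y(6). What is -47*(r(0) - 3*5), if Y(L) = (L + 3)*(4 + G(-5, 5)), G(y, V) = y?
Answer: 705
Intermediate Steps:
Y(L) = -3 - L (Y(L) = (L + 3)*(4 - 5) = (3 + L)*(-1) = -3 - L)
r(k) = -9*k (r(k) = k*(-3 - 1*6) = k*(-3 - 6) = k*(-9) = -9*k)
-47*(r(0) - 3*5) = -47*(-9*0 - 3*5) = -47*(0 - 15) = -47*(-15) = 705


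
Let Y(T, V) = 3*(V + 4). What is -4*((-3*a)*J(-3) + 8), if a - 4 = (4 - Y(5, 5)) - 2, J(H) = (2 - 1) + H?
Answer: 472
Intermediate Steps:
Y(T, V) = 12 + 3*V (Y(T, V) = 3*(4 + V) = 12 + 3*V)
J(H) = 1 + H
a = -21 (a = 4 + ((4 - (12 + 3*5)) - 2) = 4 + ((4 - (12 + 15)) - 2) = 4 + ((4 - 1*27) - 2) = 4 + ((4 - 27) - 2) = 4 + (-23 - 2) = 4 - 25 = -21)
-4*((-3*a)*J(-3) + 8) = -4*((-3*(-21))*(1 - 3) + 8) = -4*(63*(-2) + 8) = -4*(-126 + 8) = -4*(-118) = 472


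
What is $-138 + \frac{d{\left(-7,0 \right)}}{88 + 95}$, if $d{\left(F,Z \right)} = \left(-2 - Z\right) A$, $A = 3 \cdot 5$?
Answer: $- \frac{8428}{61} \approx -138.16$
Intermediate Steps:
$A = 15$
$d{\left(F,Z \right)} = -30 - 15 Z$ ($d{\left(F,Z \right)} = \left(-2 - Z\right) 15 = -30 - 15 Z$)
$-138 + \frac{d{\left(-7,0 \right)}}{88 + 95} = -138 + \frac{-30 - 0}{88 + 95} = -138 + \frac{-30 + 0}{183} = -138 - \frac{10}{61} = - \frac{8428}{61}$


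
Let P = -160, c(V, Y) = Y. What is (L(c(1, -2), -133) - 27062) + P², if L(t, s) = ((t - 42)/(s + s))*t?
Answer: -194490/133 ≈ -1462.3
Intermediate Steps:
L(t, s) = t*(-42 + t)/(2*s) (L(t, s) = ((-42 + t)/((2*s)))*t = ((-42 + t)*(1/(2*s)))*t = ((-42 + t)/(2*s))*t = t*(-42 + t)/(2*s))
(L(c(1, -2), -133) - 27062) + P² = ((½)*(-2)*(-42 - 2)/(-133) - 27062) + (-160)² = ((½)*(-2)*(-1/133)*(-44) - 27062) + 25600 = (-44/133 - 27062) + 25600 = -3599290/133 + 25600 = -194490/133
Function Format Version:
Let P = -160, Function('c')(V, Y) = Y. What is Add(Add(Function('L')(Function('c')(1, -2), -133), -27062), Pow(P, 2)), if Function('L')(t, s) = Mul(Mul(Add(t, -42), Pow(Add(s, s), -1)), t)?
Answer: Rational(-194490, 133) ≈ -1462.3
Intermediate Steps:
Function('L')(t, s) = Mul(Rational(1, 2), t, Pow(s, -1), Add(-42, t)) (Function('L')(t, s) = Mul(Mul(Add(-42, t), Pow(Mul(2, s), -1)), t) = Mul(Mul(Add(-42, t), Mul(Rational(1, 2), Pow(s, -1))), t) = Mul(Mul(Rational(1, 2), Pow(s, -1), Add(-42, t)), t) = Mul(Rational(1, 2), t, Pow(s, -1), Add(-42, t)))
Add(Add(Function('L')(Function('c')(1, -2), -133), -27062), Pow(P, 2)) = Add(Add(Mul(Rational(1, 2), -2, Pow(-133, -1), Add(-42, -2)), -27062), Pow(-160, 2)) = Add(Add(Mul(Rational(1, 2), -2, Rational(-1, 133), -44), -27062), 25600) = Add(Add(Rational(-44, 133), -27062), 25600) = Add(Rational(-3599290, 133), 25600) = Rational(-194490, 133)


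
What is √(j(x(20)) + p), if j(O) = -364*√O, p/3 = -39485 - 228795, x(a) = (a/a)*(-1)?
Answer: 2*√(-201210 - 91*I) ≈ 0.20287 - 897.13*I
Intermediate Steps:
x(a) = -1 (x(a) = 1*(-1) = -1)
p = -804840 (p = 3*(-39485 - 228795) = 3*(-268280) = -804840)
√(j(x(20)) + p) = √(-364*I - 804840) = √(-804840 - 364*I)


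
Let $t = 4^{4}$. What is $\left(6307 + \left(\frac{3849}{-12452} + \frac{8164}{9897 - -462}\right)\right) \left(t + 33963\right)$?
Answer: $\frac{27840694970890247}{128990268} \approx 2.1584 \cdot 10^{8}$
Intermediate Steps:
$t = 256$
$\left(6307 + \left(\frac{3849}{-12452} + \frac{8164}{9897 - -462}\right)\right) \left(t + 33963\right) = \left(6307 + \left(\frac{3849}{-12452} + \frac{8164}{9897 - -462}\right)\right) \left(256 + 33963\right) = \left(6307 + \left(3849 \left(- \frac{1}{12452}\right) + \frac{8164}{9897 + 462}\right)\right) 34219 = \left(6307 - \left(\frac{3849}{12452} - \frac{8164}{10359}\right)\right) 34219 = \left(6307 + \left(- \frac{3849}{12452} + 8164 \cdot \frac{1}{10359}\right)\right) 34219 = \left(6307 + \left(- \frac{3849}{12452} + \frac{8164}{10359}\right)\right) 34219 = \left(6307 + \frac{61786337}{128990268}\right) 34219 = \frac{813603406613}{128990268} \cdot 34219 = \frac{27840694970890247}{128990268}$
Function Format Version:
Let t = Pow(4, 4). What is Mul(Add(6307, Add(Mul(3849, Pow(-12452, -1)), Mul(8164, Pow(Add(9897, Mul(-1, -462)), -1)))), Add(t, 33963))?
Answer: Rational(27840694970890247, 128990268) ≈ 2.1584e+8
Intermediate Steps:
t = 256
Mul(Add(6307, Add(Mul(3849, Pow(-12452, -1)), Mul(8164, Pow(Add(9897, Mul(-1, -462)), -1)))), Add(t, 33963)) = Mul(Add(6307, Add(Mul(3849, Pow(-12452, -1)), Mul(8164, Pow(Add(9897, Mul(-1, -462)), -1)))), Add(256, 33963)) = Mul(Add(6307, Add(Mul(3849, Rational(-1, 12452)), Mul(8164, Pow(Add(9897, 462), -1)))), 34219) = Mul(Add(6307, Add(Rational(-3849, 12452), Mul(8164, Pow(10359, -1)))), 34219) = Mul(Add(6307, Add(Rational(-3849, 12452), Mul(8164, Rational(1, 10359)))), 34219) = Mul(Add(6307, Add(Rational(-3849, 12452), Rational(8164, 10359))), 34219) = Mul(Add(6307, Rational(61786337, 128990268)), 34219) = Mul(Rational(813603406613, 128990268), 34219) = Rational(27840694970890247, 128990268)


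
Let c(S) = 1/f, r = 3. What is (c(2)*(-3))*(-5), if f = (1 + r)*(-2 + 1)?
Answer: -15/4 ≈ -3.7500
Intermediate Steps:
f = -4 (f = (1 + 3)*(-2 + 1) = 4*(-1) = -4)
c(S) = -¼ (c(S) = 1/(-4) = -¼)
(c(2)*(-3))*(-5) = -¼*(-3)*(-5) = (¾)*(-5) = -15/4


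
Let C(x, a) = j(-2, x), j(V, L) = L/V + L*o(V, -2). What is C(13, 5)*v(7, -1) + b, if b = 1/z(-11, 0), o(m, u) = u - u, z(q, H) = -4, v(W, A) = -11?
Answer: 285/4 ≈ 71.250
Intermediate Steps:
o(m, u) = 0
j(V, L) = L/V (j(V, L) = L/V + L*0 = L/V + 0 = L/V)
C(x, a) = -x/2 (C(x, a) = x/(-2) = x*(-½) = -x/2)
b = -¼ (b = 1/(-4) = -¼ ≈ -0.25000)
C(13, 5)*v(7, -1) + b = -½*13*(-11) - ¼ = -13/2*(-11) - ¼ = 143/2 - ¼ = 285/4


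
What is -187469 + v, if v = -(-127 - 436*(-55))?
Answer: -211322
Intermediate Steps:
v = -23853 (v = -(-127 - 109*(-220)) = -(-127 + 23980) = -1*23853 = -23853)
-187469 + v = -187469 - 23853 = -211322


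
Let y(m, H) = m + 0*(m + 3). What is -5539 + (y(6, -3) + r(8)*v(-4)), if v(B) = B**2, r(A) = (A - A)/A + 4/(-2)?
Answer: -5565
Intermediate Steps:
y(m, H) = m (y(m, H) = m + 0*(3 + m) = m + 0 = m)
r(A) = -2 (r(A) = 0/A + 4*(-1/2) = 0 - 2 = -2)
-5539 + (y(6, -3) + r(8)*v(-4)) = -5539 + (6 - 2*(-4)**2) = -5539 + (6 - 2*16) = -5539 + (6 - 32) = -5539 - 26 = -5565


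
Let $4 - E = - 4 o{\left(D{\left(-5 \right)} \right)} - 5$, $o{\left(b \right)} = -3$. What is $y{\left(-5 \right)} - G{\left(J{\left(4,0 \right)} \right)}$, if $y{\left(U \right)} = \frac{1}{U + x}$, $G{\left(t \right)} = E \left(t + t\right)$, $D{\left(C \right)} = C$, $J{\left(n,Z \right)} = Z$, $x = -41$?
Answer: $- \frac{1}{46} \approx -0.021739$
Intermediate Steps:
$E = -3$ ($E = 4 - \left(\left(-4\right) \left(-3\right) - 5\right) = 4 - \left(12 - 5\right) = 4 - 7 = -3$)
$G{\left(t \right)} = - 6 t$ ($G{\left(t \right)} = - 3 \left(t + t\right) = - 3 \cdot 2 t = - 6 t$)
$y{\left(U \right)} = \frac{1}{-41 + U}$ ($y{\left(U \right)} = \frac{1}{U - 41} = \frac{1}{-41 + U}$)
$y{\left(-5 \right)} - G{\left(J{\left(4,0 \right)} \right)} = \frac{1}{-41 - 5} - \left(-6\right) 0 = \frac{1}{-46} - 0 = - \frac{1}{46} + 0 = - \frac{1}{46}$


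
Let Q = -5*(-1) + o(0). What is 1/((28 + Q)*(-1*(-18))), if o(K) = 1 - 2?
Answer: 1/576 ≈ 0.0017361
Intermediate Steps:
o(K) = -1
Q = 4 (Q = -5*(-1) - 1 = 5 - 1 = 4)
1/((28 + Q)*(-1*(-18))) = 1/((28 + 4)*(-1*(-18))) = 1/(32*18) = 1/576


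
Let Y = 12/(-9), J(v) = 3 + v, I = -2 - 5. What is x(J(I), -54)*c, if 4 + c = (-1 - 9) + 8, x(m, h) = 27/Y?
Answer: 243/2 ≈ 121.50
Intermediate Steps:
I = -7
Y = -4/3 (Y = 12*(-⅑) = -4/3 ≈ -1.3333)
x(m, h) = -81/4 (x(m, h) = 27/(-4/3) = 27*(-¾) = -81/4)
c = -6 (c = -4 + ((-1 - 9) + 8) = -4 + (-10 + 8) = -4 - 2 = -6)
x(J(I), -54)*c = -81/4*(-6) = 243/2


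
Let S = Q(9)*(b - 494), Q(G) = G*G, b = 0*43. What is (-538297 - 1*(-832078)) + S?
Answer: 253767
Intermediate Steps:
b = 0
Q(G) = G**2
S = -40014 (S = 9**2*(0 - 494) = 81*(-494) = -40014)
(-538297 - 1*(-832078)) + S = (-538297 - 1*(-832078)) - 40014 = (-538297 + 832078) - 40014 = 293781 - 40014 = 253767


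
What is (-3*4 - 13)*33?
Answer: -825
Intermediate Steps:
(-3*4 - 13)*33 = (-12 - 13)*33 = -25*33 = -825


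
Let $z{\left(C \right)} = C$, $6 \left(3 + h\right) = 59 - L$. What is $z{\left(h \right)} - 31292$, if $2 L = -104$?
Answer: $- \frac{62553}{2} \approx -31277.0$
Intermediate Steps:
$L = -52$ ($L = \frac{1}{2} \left(-104\right) = -52$)
$h = \frac{31}{2}$ ($h = -3 + \frac{59 - -52}{6} = -3 + \frac{59 + 52}{6} = -3 + \frac{1}{6} \cdot 111 = -3 + \frac{37}{2} = \frac{31}{2} \approx 15.5$)
$z{\left(h \right)} - 31292 = \frac{31}{2} - 31292 = - \frac{62553}{2}$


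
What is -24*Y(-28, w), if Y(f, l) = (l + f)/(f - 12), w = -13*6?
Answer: -318/5 ≈ -63.600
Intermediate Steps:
w = -78
Y(f, l) = (f + l)/(-12 + f)
-24*Y(-28, w) = -24*(-28 - 78)/(-12 - 28) = -24*(-106)/(-40) = -(-3)*(-106)/5 = -24*53/20 = -318/5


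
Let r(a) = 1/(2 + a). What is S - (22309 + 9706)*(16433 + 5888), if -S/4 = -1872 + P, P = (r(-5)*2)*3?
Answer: -714599319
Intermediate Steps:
P = -2 (P = (2/(2 - 5))*3 = (2/(-3))*3 = -1/3*2*3 = -2/3*3 = -2)
S = 7496 (S = -4*(-1872 - 2) = -4*(-1874) = 7496)
S - (22309 + 9706)*(16433 + 5888) = 7496 - (22309 + 9706)*(16433 + 5888) = 7496 - 32015*22321 = 7496 - 1*714606815 = 7496 - 714606815 = -714599319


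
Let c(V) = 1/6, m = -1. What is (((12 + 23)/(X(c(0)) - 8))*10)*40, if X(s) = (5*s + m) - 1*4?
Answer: -84000/73 ≈ -1150.7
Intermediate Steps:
c(V) = ⅙
X(s) = -5 + 5*s (X(s) = (5*s - 1) - 1*4 = (-1 + 5*s) - 4 = -5 + 5*s)
(((12 + 23)/(X(c(0)) - 8))*10)*40 = (((12 + 23)/((-5 + 5*(⅙)) - 8))*10)*40 = ((35/((-5 + ⅚) - 8))*10)*40 = ((35/(-25/6 - 8))*10)*40 = ((35/(-73/6))*10)*40 = ((35*(-6/73))*10)*40 = -210/73*10*40 = -2100/73*40 = -84000/73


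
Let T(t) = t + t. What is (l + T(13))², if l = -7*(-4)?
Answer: 2916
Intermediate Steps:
T(t) = 2*t
l = 28
(l + T(13))² = (28 + 2*13)² = (28 + 26)² = 54² = 2916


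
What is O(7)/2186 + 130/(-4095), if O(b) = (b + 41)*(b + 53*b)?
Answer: 569350/68859 ≈ 8.2683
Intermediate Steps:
O(b) = 54*b*(41 + b) (O(b) = (41 + b)*(54*b) = 54*b*(41 + b))
O(7)/2186 + 130/(-4095) = (54*7*(41 + 7))/2186 + 130/(-4095) = (54*7*48)*(1/2186) + 130*(-1/4095) = 18144*(1/2186) - 2/63 = 9072/1093 - 2/63 = 569350/68859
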